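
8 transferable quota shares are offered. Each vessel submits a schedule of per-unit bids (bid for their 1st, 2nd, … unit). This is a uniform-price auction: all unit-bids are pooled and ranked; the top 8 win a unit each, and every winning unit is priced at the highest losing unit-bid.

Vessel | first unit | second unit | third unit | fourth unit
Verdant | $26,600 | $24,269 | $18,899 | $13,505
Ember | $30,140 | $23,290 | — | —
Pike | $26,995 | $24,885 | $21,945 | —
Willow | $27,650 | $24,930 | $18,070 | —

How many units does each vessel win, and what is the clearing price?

Ember 2, Pike 2, Verdant 2, Willow 2; clearing price $21,945

Pooled unit-bids ranked (top 8): 30,140 (Ember-1), 27,650 (Willow-1), 26,995 (Pike-1), 26,600 (Verdant-1), 24,930 (Willow-2), 24,885 (Pike-2), 24,269 (Verdant-2), 23,290 (Ember-2)
First bid not allocated: $21,945.
Allocation: Ember 2, Pike 2, Verdant 2, Willow 2.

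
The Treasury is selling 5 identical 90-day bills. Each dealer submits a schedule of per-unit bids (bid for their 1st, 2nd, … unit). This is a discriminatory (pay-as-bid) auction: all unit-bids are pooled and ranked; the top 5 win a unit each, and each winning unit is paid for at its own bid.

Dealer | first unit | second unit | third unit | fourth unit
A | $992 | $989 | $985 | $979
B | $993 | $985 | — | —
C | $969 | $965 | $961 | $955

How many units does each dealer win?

A 3, B 2

Merging the schedules and taking the best 5: 993 (B-1), 992 (A-1), 989 (A-2), 985 (A-3), 985 (B-2)
Next rejected bid: $979 (not a price — pay-as-bid).
Allocation: A 3, B 2.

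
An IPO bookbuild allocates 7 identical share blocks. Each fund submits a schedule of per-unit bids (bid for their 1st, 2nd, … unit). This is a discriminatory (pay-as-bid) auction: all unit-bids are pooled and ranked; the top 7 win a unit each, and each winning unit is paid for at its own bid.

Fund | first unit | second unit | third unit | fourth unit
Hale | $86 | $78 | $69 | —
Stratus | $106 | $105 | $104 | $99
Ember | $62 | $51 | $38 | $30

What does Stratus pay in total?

Pooled unit-bids ranked (top 7): 106 (Stratus-1), 105 (Stratus-2), 104 (Stratus-3), 99 (Stratus-4), 86 (Hale-1), 78 (Hale-2), 69 (Hale-3)
Next rejected bid: $62 (not a price — pay-as-bid).
Stratus's winning unit-bids: 106 + 105 + 104 + 99 = $414.

Stratus pays $414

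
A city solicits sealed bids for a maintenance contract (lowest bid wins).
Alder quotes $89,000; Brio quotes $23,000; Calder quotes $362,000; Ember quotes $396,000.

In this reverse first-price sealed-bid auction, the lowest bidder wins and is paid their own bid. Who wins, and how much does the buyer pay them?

Bids ranked: 23,000 (Brio) < 89,000 (Alder) < 362,000 (Calder) < 396,000 (Ember)
Brio is lowest → is paid own bid, $23,000.

Brio is paid $23,000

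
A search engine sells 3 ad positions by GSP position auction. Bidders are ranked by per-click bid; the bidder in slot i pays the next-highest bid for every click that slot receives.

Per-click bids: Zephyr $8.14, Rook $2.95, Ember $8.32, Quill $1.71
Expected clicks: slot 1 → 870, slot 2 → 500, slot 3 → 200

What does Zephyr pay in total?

Zephyr pays $1475.00

Ranked by bid: $8.32 (Ember) > $8.14 (Zephyr) > $2.95 (Rook) > $1.71 (Quill)
Zephyr holds slot 2 → pays next bid $2.95 × 500 clicks = $1475.00.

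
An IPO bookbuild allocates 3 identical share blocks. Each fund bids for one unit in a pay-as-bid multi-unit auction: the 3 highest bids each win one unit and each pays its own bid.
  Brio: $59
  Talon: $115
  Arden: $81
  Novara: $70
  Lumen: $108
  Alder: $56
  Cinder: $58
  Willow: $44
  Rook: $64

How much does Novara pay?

Novara pays $0

Bids ranked high→low: 115 (Talon), 108 (Lumen), 81 (Arden), 70 (Novara), 64 (Rook), …
The 3 highest are Talon, Lumen, Arden.
Novara does not win → $0.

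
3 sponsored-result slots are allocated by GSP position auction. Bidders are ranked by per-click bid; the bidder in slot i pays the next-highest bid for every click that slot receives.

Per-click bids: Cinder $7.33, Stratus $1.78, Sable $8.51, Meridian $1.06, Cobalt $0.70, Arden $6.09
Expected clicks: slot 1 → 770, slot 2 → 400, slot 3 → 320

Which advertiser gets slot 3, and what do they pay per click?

Ranked by bid: $8.51 (Sable) > $7.33 (Cinder) > $6.09 (Arden) > $1.78 (Stratus) > …
Slot 3 goes to the third-ranked bidder, Arden, who pays the next bid down: $1.78/click.

Arden; $1.78 per click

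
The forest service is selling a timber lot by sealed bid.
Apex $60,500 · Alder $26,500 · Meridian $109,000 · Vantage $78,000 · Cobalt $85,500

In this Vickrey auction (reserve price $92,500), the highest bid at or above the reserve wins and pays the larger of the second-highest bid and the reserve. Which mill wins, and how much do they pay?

Rule: the highest bid at or above the reserve wins and pays the larger of the second-highest bid and the reserve.
Sorting bids: 109,000 (Meridian) > 85,500 (Cobalt) > 78,000 (Vantage) > 60,500 (Apex) > 26,500 (Alder)
Highest eligible bid: Meridian at $109,000.
Second-highest bid $85,500 is below the reserve $92,500, so the reserve binds → payment $92,500.

Meridian pays $92,500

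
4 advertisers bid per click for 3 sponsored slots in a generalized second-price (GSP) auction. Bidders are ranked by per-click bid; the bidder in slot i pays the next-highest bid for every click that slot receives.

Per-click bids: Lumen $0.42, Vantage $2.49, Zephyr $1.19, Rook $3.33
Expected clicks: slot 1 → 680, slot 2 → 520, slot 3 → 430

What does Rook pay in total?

Rook pays $1693.20

Ranked by bid: $3.33 (Rook) > $2.49 (Vantage) > $1.19 (Zephyr) > $0.42 (Lumen)
Rook holds slot 1 → pays next bid $2.49 × 680 clicks = $1693.20.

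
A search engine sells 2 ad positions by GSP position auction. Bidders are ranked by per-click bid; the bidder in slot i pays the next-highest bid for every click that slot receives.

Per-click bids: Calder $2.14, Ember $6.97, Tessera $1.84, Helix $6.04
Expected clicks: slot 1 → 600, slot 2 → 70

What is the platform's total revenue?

Sorting advertisers: $6.97 (Ember) > $6.04 (Helix) > $2.14 (Calder) > …
Slot 1: Ember pays $6.04 × 600 = $3624.00
Slot 2: Helix pays $2.14 × 70 = $149.80
Total = $3773.80

Total revenue: $3773.80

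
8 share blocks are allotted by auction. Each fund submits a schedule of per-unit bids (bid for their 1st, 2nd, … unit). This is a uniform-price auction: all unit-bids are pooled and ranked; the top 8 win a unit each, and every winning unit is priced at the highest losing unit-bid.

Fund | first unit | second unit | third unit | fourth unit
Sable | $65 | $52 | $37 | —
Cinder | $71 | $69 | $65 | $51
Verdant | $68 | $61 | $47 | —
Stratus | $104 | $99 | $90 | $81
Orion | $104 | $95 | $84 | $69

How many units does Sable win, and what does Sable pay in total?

Merging the schedules and taking the best 8: 104 (Stratus-1), 104 (Orion-1), 99 (Stratus-2), 95 (Orion-2), 90 (Stratus-3), 84 (Orion-3), 81 (Stratus-4), 71 (Cinder-1)
The (k+1)-th unit-bid is $69.
Sable wins 0 unit(s) at $69 each.

Sable: 0 units, pays $0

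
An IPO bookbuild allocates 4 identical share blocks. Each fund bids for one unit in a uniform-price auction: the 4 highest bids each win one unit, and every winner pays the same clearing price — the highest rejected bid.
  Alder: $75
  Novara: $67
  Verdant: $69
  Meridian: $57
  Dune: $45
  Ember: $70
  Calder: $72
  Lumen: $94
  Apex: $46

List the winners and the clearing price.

Ordering the bids: 94 (Lumen), 75 (Alder), 72 (Calder), 70 (Ember), 69 (Verdant), 67 (Novara), …
Top 4: Lumen, Alder, Calder, Ember.
First losing bid is Verdant's $69, which sets the uniform price.

Lumen, Alder, Calder, Ember; each pays $69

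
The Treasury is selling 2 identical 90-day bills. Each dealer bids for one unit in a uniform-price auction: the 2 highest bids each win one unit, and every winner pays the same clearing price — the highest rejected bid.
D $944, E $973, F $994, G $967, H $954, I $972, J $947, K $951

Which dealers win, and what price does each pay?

F, E; each pays $972

Sorting: 994 (F), 973 (E), 972 (I), 967 (G), …
Winners (2 units): F, E.
Clearing price = highest rejected bid = $972.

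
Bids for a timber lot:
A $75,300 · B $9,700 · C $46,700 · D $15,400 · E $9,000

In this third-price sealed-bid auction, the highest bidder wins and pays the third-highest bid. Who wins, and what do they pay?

Bids in order: 75,300 (A) > 46,700 (C) > 15,400 (D) > 9,700 (B) > 9,000 (E)
A is highest; pays the third-highest bid, $15,400.

A pays $15,400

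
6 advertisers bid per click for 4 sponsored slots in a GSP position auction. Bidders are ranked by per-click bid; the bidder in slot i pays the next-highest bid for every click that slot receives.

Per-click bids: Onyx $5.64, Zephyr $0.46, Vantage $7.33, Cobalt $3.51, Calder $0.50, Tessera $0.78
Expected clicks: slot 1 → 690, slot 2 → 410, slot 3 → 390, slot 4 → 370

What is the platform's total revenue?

Total revenue: $5819.90

Per-click bids in order: $7.33 (Vantage) > $5.64 (Onyx) > $3.51 (Cobalt) > $0.78 (Tessera) > $0.50 (Calder) > …
Slot 1: Vantage pays $5.64 × 690 = $3891.60
Slot 2: Onyx pays $3.51 × 410 = $1439.10
Slot 3: Cobalt pays $0.78 × 390 = $304.20
Slot 4: Tessera pays $0.50 × 370 = $185.00
Total = $5819.90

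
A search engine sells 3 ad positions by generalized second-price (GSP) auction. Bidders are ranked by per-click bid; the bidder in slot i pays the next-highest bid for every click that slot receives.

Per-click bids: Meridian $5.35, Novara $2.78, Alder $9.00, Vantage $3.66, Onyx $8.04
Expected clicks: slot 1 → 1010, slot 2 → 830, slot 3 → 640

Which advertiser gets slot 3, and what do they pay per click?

Meridian; $3.66 per click

Per-click bids in order: $9.00 (Alder) > $8.04 (Onyx) > $5.35 (Meridian) > $3.66 (Vantage) > …
Slot 3 goes to the third-ranked bidder, Meridian, who pays the next bid down: $3.66/click.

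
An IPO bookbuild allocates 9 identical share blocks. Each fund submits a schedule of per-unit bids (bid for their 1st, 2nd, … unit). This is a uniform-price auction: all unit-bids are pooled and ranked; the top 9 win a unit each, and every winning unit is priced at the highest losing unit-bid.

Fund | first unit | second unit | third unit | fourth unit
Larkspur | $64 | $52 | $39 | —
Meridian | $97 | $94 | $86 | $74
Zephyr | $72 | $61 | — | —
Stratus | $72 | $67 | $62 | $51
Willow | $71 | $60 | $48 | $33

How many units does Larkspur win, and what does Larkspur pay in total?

Larkspur: 1 unit, pays $62

Pooled unit-bids ranked (top 9): 97 (Meridian-1), 94 (Meridian-2), 86 (Meridian-3), 74 (Meridian-4), 72 (Zephyr-1), 72 (Stratus-1), 71 (Willow-1), 67 (Stratus-2), 64 (Larkspur-1)
The (k+1)-th unit-bid is $62.
Larkspur wins 1 unit(s) at $62 each.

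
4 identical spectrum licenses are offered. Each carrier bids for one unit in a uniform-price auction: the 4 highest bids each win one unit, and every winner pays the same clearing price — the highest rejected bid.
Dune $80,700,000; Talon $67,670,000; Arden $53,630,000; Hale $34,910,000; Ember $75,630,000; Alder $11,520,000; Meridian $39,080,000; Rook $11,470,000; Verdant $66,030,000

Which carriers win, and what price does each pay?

Sorting: 80,700,000 (Dune), 75,630,000 (Ember), 67,670,000 (Talon), 66,030,000 (Verdant), 53,630,000 (Arden), 39,080,000 (Meridian), …
Winners (4 units): Dune, Ember, Talon, Verdant.
Clearing price = highest rejected bid = $53,630,000.

Dune, Ember, Talon, Verdant; each pays $53,630,000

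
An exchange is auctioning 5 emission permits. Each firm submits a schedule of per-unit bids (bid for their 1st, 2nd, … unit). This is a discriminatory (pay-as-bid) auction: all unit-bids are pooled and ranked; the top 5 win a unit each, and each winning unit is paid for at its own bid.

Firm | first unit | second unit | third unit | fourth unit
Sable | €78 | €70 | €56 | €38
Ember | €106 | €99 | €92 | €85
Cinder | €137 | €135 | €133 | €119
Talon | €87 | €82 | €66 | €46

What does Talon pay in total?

Pooled unit-bids ranked (top 5): 137 (Cinder-1), 135 (Cinder-2), 133 (Cinder-3), 119 (Cinder-4), 106 (Ember-1)
Next rejected bid: €99 (not a price — pay-as-bid).
Talon wins no units.

Talon pays €0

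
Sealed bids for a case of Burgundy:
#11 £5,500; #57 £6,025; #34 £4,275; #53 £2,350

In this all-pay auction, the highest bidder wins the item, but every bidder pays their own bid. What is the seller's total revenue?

Total revenue: £18,150

Rule: the highest bidder wins the item, but every bidder pays their own bid.
Sorting bids: 6,025 (#57) > 5,500 (#11) > 4,275 (#34) > 2,350 (#53)
#57 wins with the top bid; all bids are sunk regardless.
Every bidder forfeits their bid regardless of winning.
Revenue = 5,500 + 6,025 + 4,275 + 2,350 = £18,150.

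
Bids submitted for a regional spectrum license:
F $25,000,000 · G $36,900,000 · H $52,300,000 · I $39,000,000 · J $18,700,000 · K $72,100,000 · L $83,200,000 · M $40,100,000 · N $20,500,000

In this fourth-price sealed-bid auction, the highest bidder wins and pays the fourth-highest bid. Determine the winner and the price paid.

L pays $40,100,000

Fourth-price sealed-bid auction: the highest bidder wins and pays the fourth-highest bid.
Bids in order: 83,200,000 (L) > 72,100,000 (K) > 52,300,000 (H) > 40,100,000 (M) > 39,000,000 (I) > 36,900,000 (G) > …
L wins; payment is bid #4 in the ranking = $40,100,000.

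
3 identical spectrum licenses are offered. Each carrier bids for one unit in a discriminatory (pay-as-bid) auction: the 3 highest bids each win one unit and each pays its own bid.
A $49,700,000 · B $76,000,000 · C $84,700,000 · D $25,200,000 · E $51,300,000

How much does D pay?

Ordering the bids: 84,700,000 (C), 76,000,000 (B), 51,300,000 (E), 49,700,000 (A), 25,200,000 (D)
Winners (3 units): C, B, E.
D does not win → $0.

D pays $0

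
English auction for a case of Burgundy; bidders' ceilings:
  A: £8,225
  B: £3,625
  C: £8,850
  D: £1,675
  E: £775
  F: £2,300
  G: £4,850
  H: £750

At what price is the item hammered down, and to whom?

C wins at £8,225

Limits ranked: 8,850 (C) > 8,225 (A) > 4,850 (G) > 3,625 (B) > 2,300 (F) > 1,675 (D) > …
Bidding ends when A exits at £8,225; C takes it.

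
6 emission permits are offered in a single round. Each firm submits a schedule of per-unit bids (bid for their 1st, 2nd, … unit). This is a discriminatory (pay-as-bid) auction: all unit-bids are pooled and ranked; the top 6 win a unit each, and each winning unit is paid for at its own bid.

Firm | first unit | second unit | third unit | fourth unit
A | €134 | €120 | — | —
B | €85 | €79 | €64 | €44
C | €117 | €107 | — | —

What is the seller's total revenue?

All unit-bids, highest first — top 6: 134 (A-1), 120 (A-2), 117 (C-1), 107 (C-2), 85 (B-1), 79 (B-2)
Next rejected bid: €64 (not a price — pay-as-bid).
Each winning unit pays its own bid.
Revenue = 134 + 120 + 117 + 107 + 85 + 79 = €642.

Total revenue: €642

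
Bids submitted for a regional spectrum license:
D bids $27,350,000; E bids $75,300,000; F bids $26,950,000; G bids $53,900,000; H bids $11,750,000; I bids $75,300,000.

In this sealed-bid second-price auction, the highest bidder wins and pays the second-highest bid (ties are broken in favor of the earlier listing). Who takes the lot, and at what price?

Sealed-bid second-price auction: the highest bidder wins and pays the second-highest bid.
Bids ranked: 75,300,000 (E) > 75,300,000 (I) > 53,900,000 (G) > 27,350,000 (D) > 26,950,000 (F) > 11,750,000 (H)
Tie at $75,300,000 → E wins by tie-break.
E is highest; pays the second-highest bid, $75,300,000.

E pays $75,300,000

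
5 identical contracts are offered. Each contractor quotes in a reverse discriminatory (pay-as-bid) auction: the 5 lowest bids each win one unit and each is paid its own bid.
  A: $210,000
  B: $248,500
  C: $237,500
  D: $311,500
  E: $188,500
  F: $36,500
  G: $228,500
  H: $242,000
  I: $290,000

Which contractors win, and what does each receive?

F $36,500, E $188,500, A $210,000, G $228,500, C $237,500

Ordering the bids: 36,500 (F), 188,500 (E), 210,000 (A), 228,500 (G), 237,500 (C), 242,000 (H), 248,500 (B), …
Winners (5 units): F, E, A, G, C.
Each winner is paid its own bid: F $36,500, E $188,500, A $210,000, G $228,500, C $237,500.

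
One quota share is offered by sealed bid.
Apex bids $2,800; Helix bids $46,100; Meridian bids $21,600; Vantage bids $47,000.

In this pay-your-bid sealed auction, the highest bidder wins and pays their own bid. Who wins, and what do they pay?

Pay-your-bid sealed auction: the highest bidder wins and pays their own bid.
Bids ranked: 47,000 (Vantage) > 46,100 (Helix) > 21,600 (Meridian) > 2,800 (Apex)
Vantage is highest → pays own bid, $47,000.

Vantage pays $47,000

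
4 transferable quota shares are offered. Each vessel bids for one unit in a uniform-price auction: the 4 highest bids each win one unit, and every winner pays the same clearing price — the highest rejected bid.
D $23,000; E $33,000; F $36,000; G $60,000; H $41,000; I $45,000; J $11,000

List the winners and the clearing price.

Bids ranked high→low: 60,000 (G), 45,000 (I), 41,000 (H), 36,000 (F), 33,000 (E), 23,000 (D), …
Top 4: G, I, H, F.
Highest unsuccessful bid: $33,000 → clearing price.

G, I, H, F; each pays $33,000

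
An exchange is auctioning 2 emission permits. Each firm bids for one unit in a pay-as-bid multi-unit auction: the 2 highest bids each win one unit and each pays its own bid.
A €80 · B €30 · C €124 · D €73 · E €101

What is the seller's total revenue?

Total revenue: €225

Bids ranked high→low: 124 (C), 101 (E), 80 (A), 73 (D), …
Winners (2 units): C, E.
Total revenue = 124 + 101 = €225.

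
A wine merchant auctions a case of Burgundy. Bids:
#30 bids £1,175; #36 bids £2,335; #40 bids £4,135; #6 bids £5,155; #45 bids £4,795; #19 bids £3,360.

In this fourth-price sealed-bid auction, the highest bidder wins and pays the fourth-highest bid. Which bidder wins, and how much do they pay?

Bids ranked: 5,155 (#6) > 4,795 (#45) > 4,135 (#40) > 3,360 (#19) > 2,335 (#36) > 1,175 (#30)
#6 is highest; pays the fourth-highest bid, £3,360.

#6 pays £3,360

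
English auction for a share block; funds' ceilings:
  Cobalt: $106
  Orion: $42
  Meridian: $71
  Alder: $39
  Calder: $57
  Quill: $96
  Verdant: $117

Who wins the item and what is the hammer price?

Rule: the price rises until one bidder remains; the winner pays the price at which the last rival dropped out.
Limits in order: 117 (Verdant) > 106 (Cobalt) > 96 (Quill) > 71 (Meridian) > 57 (Calder) > 42 (Orion) > …
Cobalt is the last rival to drop out, at $106; Verdant remains and wins at that price.

Verdant wins at $106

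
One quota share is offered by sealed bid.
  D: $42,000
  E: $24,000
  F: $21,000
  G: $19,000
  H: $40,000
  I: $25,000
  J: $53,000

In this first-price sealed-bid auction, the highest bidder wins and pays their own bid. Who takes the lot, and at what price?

Bids in order: 53,000 (J) > 42,000 (D) > 40,000 (H) > 25,000 (I) > 24,000 (E) > 21,000 (F) > …
J has the highest bid and pays exactly that: $53,000.

J pays $53,000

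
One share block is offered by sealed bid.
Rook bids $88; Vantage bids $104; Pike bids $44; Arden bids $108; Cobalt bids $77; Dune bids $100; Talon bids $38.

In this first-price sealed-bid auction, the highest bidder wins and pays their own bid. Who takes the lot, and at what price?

Bids in order: 108 (Arden) > 104 (Vantage) > 100 (Dune) > 88 (Rook) > 77 (Cobalt) > 44 (Pike) > …
Arden has the highest bid and pays exactly that: $108.

Arden pays $108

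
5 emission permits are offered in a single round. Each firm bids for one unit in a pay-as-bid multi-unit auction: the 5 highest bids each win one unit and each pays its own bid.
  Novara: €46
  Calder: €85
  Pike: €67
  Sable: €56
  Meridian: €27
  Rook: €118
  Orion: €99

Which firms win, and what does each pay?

Rook €118, Orion €99, Calder €85, Pike €67, Sable €56

Sorting: 118 (Rook), 99 (Orion), 85 (Calder), 67 (Pike), 56 (Sable), 46 (Novara), 27 (Meridian)
Top 5: Rook, Orion, Calder, Pike, Sable.
Each winner pays its own bid: Rook €118, Orion €99, Calder €85, Pike €67, Sable €56.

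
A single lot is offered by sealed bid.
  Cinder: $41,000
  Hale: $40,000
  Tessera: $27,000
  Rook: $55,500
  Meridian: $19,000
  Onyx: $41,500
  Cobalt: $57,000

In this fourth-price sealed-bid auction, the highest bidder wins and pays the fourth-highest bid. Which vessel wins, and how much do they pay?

Sorting bids: 57,000 (Cobalt) > 55,500 (Rook) > 41,500 (Onyx) > 41,000 (Cinder) > 40,000 (Hale) > 27,000 (Tessera) > …
Cobalt is highest; pays the fourth-highest bid, $41,000.

Cobalt pays $41,000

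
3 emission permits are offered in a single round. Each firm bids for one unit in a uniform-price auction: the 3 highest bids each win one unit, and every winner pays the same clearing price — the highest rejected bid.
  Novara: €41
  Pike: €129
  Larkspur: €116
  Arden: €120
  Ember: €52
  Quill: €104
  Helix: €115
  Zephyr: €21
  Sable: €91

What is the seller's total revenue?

Sorting: 129 (Pike), 120 (Arden), 116 (Larkspur), 115 (Helix), 104 (Quill), …
Winners (3 units): Pike, Arden, Larkspur.
Highest unsuccessful bid: €115 → clearing price.
Total revenue = 3 × €115 = €345.

Total revenue: €345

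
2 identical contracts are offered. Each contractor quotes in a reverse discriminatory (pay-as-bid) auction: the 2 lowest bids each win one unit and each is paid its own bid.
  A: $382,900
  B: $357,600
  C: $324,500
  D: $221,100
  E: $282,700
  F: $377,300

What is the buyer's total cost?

Total cost: $503,800

Ordering the bids: 221,100 (D), 282,700 (E), 324,500 (C), 357,600 (B), …
Winners (2 units): D, E.
Total cost = 221,100 + 282,700 = $503,800.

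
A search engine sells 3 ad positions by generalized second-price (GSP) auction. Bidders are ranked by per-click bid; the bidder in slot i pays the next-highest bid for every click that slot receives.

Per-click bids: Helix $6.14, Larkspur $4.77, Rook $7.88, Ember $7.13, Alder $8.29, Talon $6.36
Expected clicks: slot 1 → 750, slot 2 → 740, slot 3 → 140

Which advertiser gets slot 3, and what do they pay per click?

Ranked by bid: $8.29 (Alder) > $7.88 (Rook) > $7.13 (Ember) > $6.36 (Talon) > …
Slot 3 goes to the third-ranked bidder, Ember, who pays the next bid down: $6.36/click.

Ember; $6.36 per click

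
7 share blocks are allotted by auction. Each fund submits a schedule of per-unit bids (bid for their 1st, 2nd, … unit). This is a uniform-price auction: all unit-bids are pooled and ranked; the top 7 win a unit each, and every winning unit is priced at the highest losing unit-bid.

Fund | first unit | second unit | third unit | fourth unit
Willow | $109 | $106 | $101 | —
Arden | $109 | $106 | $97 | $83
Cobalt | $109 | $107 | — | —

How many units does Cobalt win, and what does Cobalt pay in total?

Merging the schedules and taking the best 7: 109 (Willow-1), 109 (Arden-1), 109 (Cobalt-1), 107 (Cobalt-2), 106 (Willow-2), 106 (Arden-2), 101 (Willow-3)
The (k+1)-th unit-bid is $97.
Cobalt wins 2 unit(s) at $97 each.

Cobalt: 2 units, pays $194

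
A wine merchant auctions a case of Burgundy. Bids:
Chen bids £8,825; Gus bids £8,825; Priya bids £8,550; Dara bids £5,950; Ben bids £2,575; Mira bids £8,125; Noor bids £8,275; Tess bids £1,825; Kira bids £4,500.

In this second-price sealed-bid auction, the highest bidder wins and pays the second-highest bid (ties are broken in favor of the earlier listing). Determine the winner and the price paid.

Chen pays £8,825

Bids ranked: 8,825 (Chen) > 8,825 (Gus) > 8,550 (Priya) > 8,275 (Noor) > 8,125 (Mira) > 5,950 (Dara) > …
Chen and Gus tie at £8,825; tie-break gives it to Chen.
Chen is highest; pays the second-highest bid, £8,825.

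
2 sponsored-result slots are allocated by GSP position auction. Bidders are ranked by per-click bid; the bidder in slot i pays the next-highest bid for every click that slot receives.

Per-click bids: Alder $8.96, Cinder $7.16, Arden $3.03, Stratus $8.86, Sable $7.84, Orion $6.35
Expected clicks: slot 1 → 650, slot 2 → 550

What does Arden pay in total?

Ranked by bid: $8.96 (Alder) > $8.86 (Stratus) > $7.84 (Sable) > …
Arden ranks below slot 2 → no slot, pays nothing.

Arden pays $0.00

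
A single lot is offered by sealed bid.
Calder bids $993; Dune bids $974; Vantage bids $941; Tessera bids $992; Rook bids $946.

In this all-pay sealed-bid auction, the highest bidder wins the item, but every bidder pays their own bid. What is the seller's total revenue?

All-pay sealed-bid auction: the highest bidder wins the item, but every bidder pays their own bid.
Sorting bids: 993 (Calder) > 992 (Tessera) > 974 (Dune) > 946 (Rook) > 941 (Vantage)
Every bidder forfeits their bid regardless of winning.
Revenue = 993 + 974 + 941 + 992 + 946 = $4,846.

Total revenue: $4,846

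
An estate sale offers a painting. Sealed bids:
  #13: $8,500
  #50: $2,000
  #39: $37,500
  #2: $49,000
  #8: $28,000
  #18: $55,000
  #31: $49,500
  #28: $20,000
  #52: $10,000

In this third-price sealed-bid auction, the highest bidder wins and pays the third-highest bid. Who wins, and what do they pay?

#18 pays $49,000

Third-price sealed-bid auction: the highest bidder wins and pays the third-highest bid.
Sorting bids: 55,000 (#18) > 49,500 (#31) > 49,000 (#2) > 37,500 (#39) > 28,000 (#8) > 20,000 (#28) > …
#18 wins; payment is bid #3 in the ranking = $49,000.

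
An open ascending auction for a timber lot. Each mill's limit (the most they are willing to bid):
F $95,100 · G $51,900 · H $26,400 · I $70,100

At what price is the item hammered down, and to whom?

F wins at $70,100

Rule: the price rises until one bidder remains; the winner pays the price at which the last rival dropped out.
Limits in order: 95,100 (F) > 70,100 (I) > 51,900 (G) > 26,400 (H)
Once the price passes $70,100, only F is left; the hammer falls at I's limit of $70,100.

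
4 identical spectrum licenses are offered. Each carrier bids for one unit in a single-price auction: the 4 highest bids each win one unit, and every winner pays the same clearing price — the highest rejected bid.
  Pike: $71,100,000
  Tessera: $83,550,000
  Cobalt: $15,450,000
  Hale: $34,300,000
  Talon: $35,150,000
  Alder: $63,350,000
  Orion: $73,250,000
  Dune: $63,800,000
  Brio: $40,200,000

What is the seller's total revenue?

Ordering the bids: 83,550,000 (Tessera), 73,250,000 (Orion), 71,100,000 (Pike), 63,800,000 (Dune), 63,350,000 (Alder), 40,200,000 (Brio), …
Top 4: Tessera, Orion, Pike, Dune.
Highest unsuccessful bid: $63,350,000 → clearing price.
Total revenue = 4 × $63,350,000 = $253,400,000.

Total revenue: $253,400,000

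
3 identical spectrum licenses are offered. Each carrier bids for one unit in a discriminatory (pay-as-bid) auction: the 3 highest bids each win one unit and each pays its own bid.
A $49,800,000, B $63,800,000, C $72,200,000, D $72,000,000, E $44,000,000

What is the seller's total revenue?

Total revenue: $208,000,000

Bids ranked high→low: 72,200,000 (C), 72,000,000 (D), 63,800,000 (B), 49,800,000 (A), 44,000,000 (E)
Top 3: C, D, B.
Total revenue = 72,200,000 + 72,000,000 + 63,800,000 = $208,000,000.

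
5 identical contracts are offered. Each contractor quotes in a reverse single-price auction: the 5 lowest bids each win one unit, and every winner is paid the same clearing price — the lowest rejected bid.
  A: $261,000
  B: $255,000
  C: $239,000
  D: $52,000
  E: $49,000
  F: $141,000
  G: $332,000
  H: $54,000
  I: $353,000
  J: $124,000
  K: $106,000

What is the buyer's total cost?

Total cost: $705,000

Bids ranked low→high: 49,000 (E), 52,000 (D), 54,000 (H), 106,000 (K), 124,000 (J), 141,000 (F), 239,000 (C), …
The 5 lowest are E, D, H, K, J.
First losing bid is F's $141,000, which sets the uniform price.
Total cost = 5 × $141,000 = $705,000.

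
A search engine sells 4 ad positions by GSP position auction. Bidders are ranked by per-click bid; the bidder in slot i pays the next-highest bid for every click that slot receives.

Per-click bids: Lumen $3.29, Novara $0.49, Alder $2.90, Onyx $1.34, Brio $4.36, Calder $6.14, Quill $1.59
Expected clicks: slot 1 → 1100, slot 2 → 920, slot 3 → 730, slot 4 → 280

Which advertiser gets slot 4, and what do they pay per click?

Alder; $1.59 per click

Sorting advertisers: $6.14 (Calder) > $4.36 (Brio) > $3.29 (Lumen) > $2.90 (Alder) > $1.59 (Quill) > …
Slot 4 goes to the fourth-ranked bidder, Alder, who pays the next bid down: $1.59/click.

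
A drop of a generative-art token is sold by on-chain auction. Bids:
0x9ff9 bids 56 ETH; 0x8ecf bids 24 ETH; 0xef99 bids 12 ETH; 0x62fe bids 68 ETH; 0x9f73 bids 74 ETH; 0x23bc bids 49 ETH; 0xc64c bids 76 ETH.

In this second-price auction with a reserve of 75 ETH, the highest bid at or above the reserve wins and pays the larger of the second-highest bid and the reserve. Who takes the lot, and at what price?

0xc64c pays 75 ETH

Sorting bids: 76 (0xc64c) > 74 (0x9f73) > 68 (0x62fe) > 56 (0x9ff9) > 49 (0x23bc) > 24 (0x8ecf) > …
Highest eligible bid: 0xc64c at 76 ETH.
Second-highest bid 74 ETH is below the reserve 75 ETH, so the reserve binds → payment 75 ETH.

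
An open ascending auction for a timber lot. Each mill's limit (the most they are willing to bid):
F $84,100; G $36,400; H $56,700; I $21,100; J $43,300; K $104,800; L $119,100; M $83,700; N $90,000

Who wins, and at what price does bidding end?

L wins at $104,800

Sorting limits: 119,100 (L) > 104,800 (K) > 90,000 (N) > 84,100 (F) > 83,700 (M) > 56,700 (H) > …
Bidding ends when K exits at $104,800; L takes it.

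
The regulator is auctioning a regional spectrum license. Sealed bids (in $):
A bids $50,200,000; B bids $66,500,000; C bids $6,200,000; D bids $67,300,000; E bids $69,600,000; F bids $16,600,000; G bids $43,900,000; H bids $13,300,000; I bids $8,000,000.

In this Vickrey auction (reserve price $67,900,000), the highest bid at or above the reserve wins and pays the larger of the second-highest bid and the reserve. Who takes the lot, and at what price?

E pays $67,900,000

Bids ranked: 69,600,000 (E) > 67,300,000 (D) > 66,500,000 (B) > 50,200,000 (A) > 43,900,000 (G) > 16,600,000 (F) > …
Highest eligible bid: E at $69,600,000.
max(second-highest $67,300,000, reserve $67,900,000) = $67,900,000.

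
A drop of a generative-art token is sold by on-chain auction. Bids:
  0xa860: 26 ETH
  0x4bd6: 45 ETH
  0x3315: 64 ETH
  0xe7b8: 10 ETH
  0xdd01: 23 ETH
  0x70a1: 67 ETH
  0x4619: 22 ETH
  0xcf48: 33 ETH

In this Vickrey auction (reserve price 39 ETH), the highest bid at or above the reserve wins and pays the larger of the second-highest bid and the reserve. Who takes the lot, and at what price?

Sorting bids: 67 (0x70a1) > 64 (0x3315) > 45 (0x4bd6) > 33 (0xcf48) > 26 (0xa860) > 23 (0xdd01) > …
Highest eligible bid: 0x70a1 at 67 ETH.
max(second-highest 64 ETH, reserve 39 ETH) = 64 ETH; the reserve does not bind.

0x70a1 pays 64 ETH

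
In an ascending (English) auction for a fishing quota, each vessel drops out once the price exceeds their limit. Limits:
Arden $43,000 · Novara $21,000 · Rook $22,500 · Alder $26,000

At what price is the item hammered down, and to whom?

Sorting limits: 43,000 (Arden) > 26,000 (Alder) > 22,500 (Rook) > 21,000 (Novara)
Bidding ends when Alder exits at $26,000; Arden takes it.

Arden wins at $26,000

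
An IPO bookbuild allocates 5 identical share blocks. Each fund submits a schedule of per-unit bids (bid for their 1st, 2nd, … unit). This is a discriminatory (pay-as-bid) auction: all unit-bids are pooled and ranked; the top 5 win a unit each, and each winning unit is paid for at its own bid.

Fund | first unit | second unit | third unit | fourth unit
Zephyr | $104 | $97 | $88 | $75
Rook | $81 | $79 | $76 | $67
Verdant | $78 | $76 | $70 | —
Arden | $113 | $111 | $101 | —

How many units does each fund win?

Pooled unit-bids ranked (top 5): 113 (Arden-1), 111 (Arden-2), 104 (Zephyr-1), 101 (Arden-3), 97 (Zephyr-2)
Next rejected bid: $88 (not a price — pay-as-bid).
Allocation: Arden 3, Zephyr 2.

Arden 3, Zephyr 2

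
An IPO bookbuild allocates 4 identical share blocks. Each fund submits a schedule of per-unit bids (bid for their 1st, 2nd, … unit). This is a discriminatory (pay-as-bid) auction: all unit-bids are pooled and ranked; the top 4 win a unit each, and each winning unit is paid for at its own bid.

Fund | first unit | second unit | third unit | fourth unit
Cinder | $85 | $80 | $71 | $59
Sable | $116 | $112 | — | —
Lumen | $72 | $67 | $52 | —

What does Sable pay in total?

Sable pays $228

Pooled unit-bids ranked (top 4): 116 (Sable-1), 112 (Sable-2), 85 (Cinder-1), 80 (Cinder-2)
Next rejected bid: $72 (not a price — pay-as-bid).
Sable's winning unit-bids: 116 + 112 = $228.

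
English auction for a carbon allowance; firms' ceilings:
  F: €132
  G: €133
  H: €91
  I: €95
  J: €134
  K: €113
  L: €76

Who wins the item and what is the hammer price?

Sorting limits: 134 (J) > 133 (G) > 132 (F) > 113 (K) > 95 (I) > 91 (H) > …
Once the price passes €133, only J is left; the hammer falls at G's limit of €133.

J wins at €133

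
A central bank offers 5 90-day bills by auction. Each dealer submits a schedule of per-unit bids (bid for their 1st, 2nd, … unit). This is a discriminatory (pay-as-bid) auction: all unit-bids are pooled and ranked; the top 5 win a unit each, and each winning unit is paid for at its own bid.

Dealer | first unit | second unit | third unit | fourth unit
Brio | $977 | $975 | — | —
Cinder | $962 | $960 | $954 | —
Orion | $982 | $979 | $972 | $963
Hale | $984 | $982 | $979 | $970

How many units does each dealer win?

All unit-bids, highest first — top 5: 984 (Hale-1), 982 (Orion-1), 982 (Hale-2), 979 (Orion-2), 979 (Hale-3)
Next rejected bid: $977 (not a price — pay-as-bid).
Allocation: Hale 3, Orion 2.

Hale 3, Orion 2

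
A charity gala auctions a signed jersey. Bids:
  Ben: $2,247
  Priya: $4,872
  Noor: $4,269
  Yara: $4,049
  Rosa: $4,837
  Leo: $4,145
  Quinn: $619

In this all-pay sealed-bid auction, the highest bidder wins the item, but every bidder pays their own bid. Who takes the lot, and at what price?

Bids ranked: 4,872 (Priya) > 4,837 (Rosa) > 4,269 (Noor) > 4,145 (Leo) > 4,049 (Yara) > 2,247 (Ben) > …
Priya wins with the top bid; all bids are sunk regardless.

Priya pays $4,872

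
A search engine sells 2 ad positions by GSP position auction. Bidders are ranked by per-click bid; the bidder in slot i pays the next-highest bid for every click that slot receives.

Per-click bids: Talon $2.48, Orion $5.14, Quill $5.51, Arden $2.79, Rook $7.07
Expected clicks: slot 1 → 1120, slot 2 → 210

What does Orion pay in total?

Ranked by bid: $7.07 (Rook) > $5.51 (Quill) > $5.14 (Orion) > …
Orion ranks below slot 2 → no slot, pays nothing.

Orion pays $0.00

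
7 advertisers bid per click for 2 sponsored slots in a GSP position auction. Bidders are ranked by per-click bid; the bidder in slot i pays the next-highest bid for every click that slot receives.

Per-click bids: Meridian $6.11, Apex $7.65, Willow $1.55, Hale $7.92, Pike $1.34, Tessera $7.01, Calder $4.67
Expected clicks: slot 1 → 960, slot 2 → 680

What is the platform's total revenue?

Ranked by bid: $7.92 (Hale) > $7.65 (Apex) > $7.01 (Tessera) > …
Slot 1: Hale pays $7.65 × 960 = $7344.00
Slot 2: Apex pays $7.01 × 680 = $4766.80
Total = $12110.80

Total revenue: $12110.80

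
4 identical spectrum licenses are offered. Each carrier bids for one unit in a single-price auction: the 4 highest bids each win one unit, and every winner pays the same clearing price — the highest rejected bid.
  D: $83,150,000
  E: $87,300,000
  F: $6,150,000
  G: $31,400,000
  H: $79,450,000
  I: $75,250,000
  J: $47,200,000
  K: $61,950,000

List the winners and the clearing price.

E, D, H, I; each pays $61,950,000

Ordering the bids: 87,300,000 (E), 83,150,000 (D), 79,450,000 (H), 75,250,000 (I), 61,950,000 (K), 47,200,000 (J), …
The 4 highest are E, D, H, I.
Highest unsuccessful bid: $61,950,000 → clearing price.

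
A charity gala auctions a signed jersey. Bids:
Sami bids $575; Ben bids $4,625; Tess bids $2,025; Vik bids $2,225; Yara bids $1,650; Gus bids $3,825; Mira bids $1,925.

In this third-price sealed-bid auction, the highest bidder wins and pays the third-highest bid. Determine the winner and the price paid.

Sorting bids: 4,625 (Ben) > 3,825 (Gus) > 2,225 (Vik) > 2,025 (Tess) > 1,925 (Mira) > 1,650 (Yara) > …
Ben wins; payment is bid #3 in the ranking = $2,225.

Ben pays $2,225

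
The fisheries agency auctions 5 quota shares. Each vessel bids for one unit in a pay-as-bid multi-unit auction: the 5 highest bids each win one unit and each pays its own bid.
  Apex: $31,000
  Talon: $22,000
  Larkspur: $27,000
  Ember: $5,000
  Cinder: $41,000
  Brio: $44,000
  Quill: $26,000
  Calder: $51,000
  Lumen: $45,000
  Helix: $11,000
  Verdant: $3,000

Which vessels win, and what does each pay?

Calder $51,000, Lumen $45,000, Brio $44,000, Cinder $41,000, Apex $31,000

Sorting: 51,000 (Calder), 45,000 (Lumen), 44,000 (Brio), 41,000 (Cinder), 31,000 (Apex), 27,000 (Larkspur), 26,000 (Quill), …
Winners (5 units): Calder, Lumen, Brio, Cinder, Apex.
Each winner pays its own bid: Calder $51,000, Lumen $45,000, Brio $44,000, Cinder $41,000, Apex $31,000.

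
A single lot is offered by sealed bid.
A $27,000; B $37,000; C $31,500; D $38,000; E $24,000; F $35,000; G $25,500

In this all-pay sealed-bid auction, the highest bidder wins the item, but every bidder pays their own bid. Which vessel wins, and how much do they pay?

D pays $38,000

Bids ranked: 38,000 (D) > 37,000 (B) > 35,000 (F) > 31,500 (C) > 27,000 (A) > 25,500 (G) > …
D wins with the top bid; all bids are sunk regardless.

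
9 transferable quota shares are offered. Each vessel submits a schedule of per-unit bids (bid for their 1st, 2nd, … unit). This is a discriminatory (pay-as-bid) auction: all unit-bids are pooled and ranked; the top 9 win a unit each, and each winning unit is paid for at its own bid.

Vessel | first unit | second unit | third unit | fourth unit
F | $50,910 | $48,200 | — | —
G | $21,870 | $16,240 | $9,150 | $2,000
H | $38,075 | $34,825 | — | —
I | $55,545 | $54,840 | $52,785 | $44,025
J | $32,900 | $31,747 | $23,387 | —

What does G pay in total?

G pays $0

Merging the schedules and taking the best 9: 55,545 (I-1), 54,840 (I-2), 52,785 (I-3), 50,910 (F-1), 48,200 (F-2), 44,025 (I-4), 38,075 (H-1), 34,825 (H-2), 32,900 (J-1)
Next rejected bid: $31,747 (not a price — pay-as-bid).
G wins no units.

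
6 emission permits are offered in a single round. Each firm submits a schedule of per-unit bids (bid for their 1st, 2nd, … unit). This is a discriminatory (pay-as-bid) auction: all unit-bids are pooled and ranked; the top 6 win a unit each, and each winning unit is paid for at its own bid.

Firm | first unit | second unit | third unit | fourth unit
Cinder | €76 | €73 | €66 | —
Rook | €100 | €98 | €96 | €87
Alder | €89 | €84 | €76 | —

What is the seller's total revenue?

Total revenue: €554

All unit-bids, highest first — top 6: 100 (Rook-1), 98 (Rook-2), 96 (Rook-3), 89 (Alder-1), 87 (Rook-4), 84 (Alder-2)
Next rejected bid: €76 (not a price — pay-as-bid).
Each winning unit pays its own bid.
Revenue = 100 + 98 + 96 + 89 + 87 + 84 = €554.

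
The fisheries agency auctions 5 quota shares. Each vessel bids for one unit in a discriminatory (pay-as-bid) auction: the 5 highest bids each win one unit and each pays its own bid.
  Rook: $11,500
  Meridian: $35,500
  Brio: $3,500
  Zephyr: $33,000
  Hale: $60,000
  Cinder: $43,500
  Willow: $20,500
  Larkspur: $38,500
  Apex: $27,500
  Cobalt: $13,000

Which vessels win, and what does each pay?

Bids ranked high→low: 60,000 (Hale), 43,500 (Cinder), 38,500 (Larkspur), 35,500 (Meridian), 33,000 (Zephyr), 27,500 (Apex), 20,500 (Willow), …
Top 5: Hale, Cinder, Larkspur, Meridian, Zephyr.
Each winner pays its own bid: Hale $60,000, Cinder $43,500, Larkspur $38,500, Meridian $35,500, Zephyr $33,000.

Hale $60,000, Cinder $43,500, Larkspur $38,500, Meridian $35,500, Zephyr $33,000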